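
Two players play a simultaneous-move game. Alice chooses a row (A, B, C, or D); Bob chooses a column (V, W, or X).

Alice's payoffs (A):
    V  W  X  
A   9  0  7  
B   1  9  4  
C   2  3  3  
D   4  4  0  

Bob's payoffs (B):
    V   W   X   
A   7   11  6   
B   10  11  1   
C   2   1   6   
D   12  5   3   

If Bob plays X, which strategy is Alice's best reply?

With Bob fixed at X, Alice's payoffs are: A → 7, B → 4, C → 3, D → 0.
The maximum is 7, achieved by A.

A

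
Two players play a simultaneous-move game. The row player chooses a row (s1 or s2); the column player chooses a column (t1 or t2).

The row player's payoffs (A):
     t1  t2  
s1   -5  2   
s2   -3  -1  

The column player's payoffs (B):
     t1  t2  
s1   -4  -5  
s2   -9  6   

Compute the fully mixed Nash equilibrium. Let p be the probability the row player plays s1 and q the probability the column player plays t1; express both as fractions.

In a mixed NE each player is indifferent between their pure strategies, so the opponent's mix sets the indifference.
The column player indifferent between t1 and t2: p·(-4) + (1−p)·(-9) = p·(-5) + (1−p)·6 ⟹ (-9) + 5p = 6 + (-11)p ⟹ p = 15/16.
The row player indifferent between s1 and s2: q·(-5) + (1−q)·2 = q·(-3) + (1−q)·(-1) ⟹ 2 + (-7)q = (-1) + (-2)q ⟹ q = 3/5.

p = 15/16, q = 3/5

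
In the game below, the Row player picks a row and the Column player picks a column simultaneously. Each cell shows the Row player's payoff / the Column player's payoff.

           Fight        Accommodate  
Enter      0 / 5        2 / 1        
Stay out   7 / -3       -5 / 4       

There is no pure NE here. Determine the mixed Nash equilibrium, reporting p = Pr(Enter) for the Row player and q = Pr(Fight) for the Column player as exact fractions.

In a mixed NE each player is indifferent between their pure strategies, so the opponent's mix sets the indifference.
The Column player indifferent between Fight and Accommodate: p·5 + (1−p)·(-3) = p·1 + (1−p)·4 ⟹ (-3) + 8p = 4 + (-3)p ⟹ p = 7/11.
The Row player indifferent between Enter and Stay out: q·0 + (1−q)·2 = q·7 + (1−q)·(-5) ⟹ 2 + (-2)q = (-5) + 12q ⟹ q = 1/2.

p = 7/11, q = 1/2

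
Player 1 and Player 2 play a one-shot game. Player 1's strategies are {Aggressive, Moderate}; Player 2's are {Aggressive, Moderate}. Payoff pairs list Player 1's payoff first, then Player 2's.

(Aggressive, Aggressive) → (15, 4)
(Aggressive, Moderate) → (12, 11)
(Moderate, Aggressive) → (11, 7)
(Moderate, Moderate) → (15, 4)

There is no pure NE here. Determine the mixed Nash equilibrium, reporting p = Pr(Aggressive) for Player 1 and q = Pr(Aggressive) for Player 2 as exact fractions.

In a mixed NE each player is indifferent between their pure strategies, so the opponent's mix sets the indifference.
Player 2 indifferent between Aggressive and Moderate: p·4 + (1−p)·7 = p·11 + (1−p)·4 ⟹ 7 + (-3)p = 4 + 7p ⟹ p = 3/10.
Player 1 indifferent between Aggressive and Moderate: q·15 + (1−q)·12 = q·11 + (1−q)·15 ⟹ 12 + 3q = 15 + (-4)q ⟹ q = 3/7.

p = 3/10, q = 3/7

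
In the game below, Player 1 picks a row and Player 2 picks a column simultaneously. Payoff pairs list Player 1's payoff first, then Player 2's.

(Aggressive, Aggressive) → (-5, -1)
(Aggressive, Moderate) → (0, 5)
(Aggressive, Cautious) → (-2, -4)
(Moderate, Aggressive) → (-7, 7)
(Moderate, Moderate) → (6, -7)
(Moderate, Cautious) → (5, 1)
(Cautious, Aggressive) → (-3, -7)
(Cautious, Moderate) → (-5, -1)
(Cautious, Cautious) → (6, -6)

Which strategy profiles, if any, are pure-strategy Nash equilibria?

A profile is a Nash equilibrium when each player is best-responding to the other.
Player 1's best responses — vs Aggressive: Cautious (payoff -3); vs Moderate: Moderate (payoff 6); vs Cautious: Cautious (payoff 6).
Player 2's best responses — vs Aggressive: Moderate (payoff 5); vs Moderate: Aggressive (payoff 7); vs Cautious: Moderate (payoff -1).
No cell has both players best-responding. For instance, Player 1's best reply to Moderate is Moderate, but against Moderate Player 2 prefers Aggressive over Moderate.

None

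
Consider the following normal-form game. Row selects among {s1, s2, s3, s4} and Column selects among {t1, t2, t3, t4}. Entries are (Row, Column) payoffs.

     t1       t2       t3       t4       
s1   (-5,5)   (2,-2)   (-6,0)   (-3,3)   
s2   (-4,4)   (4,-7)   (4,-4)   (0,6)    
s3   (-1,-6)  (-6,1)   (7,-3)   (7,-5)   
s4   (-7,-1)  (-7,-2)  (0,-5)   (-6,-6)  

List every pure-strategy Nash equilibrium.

No pure-strategy Nash equilibrium

A profile is a Nash equilibrium when each player is best-responding to the other.
Row's best responses — vs t1: s3 (payoff -1); vs t2: s2 (payoff 4); vs t3: s3 (payoff 7); vs t4: s3 (payoff 7).
Column's best responses — vs s1: t1 (payoff 5); vs s2: t4 (payoff 6); vs s3: t2 (payoff 1); vs s4: t1 (payoff -1).
No cell has both players best-responding. For instance, Row's best reply to t4 is s3, but against s3 Column prefers t2 over t4.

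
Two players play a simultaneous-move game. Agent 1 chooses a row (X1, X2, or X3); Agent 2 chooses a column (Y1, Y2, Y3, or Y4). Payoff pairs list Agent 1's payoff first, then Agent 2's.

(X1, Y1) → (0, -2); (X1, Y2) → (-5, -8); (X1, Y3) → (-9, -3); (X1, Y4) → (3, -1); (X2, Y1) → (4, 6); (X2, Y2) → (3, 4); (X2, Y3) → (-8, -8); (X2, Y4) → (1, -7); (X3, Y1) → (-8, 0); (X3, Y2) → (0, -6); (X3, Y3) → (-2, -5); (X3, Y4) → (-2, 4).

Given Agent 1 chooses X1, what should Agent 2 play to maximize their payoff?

Y4

With Agent 1 fixed at X1, Agent 2's payoffs are: Y1 → -2, Y2 → -8, Y3 → -3, Y4 → -1.
The maximum is -1, achieved by Y4.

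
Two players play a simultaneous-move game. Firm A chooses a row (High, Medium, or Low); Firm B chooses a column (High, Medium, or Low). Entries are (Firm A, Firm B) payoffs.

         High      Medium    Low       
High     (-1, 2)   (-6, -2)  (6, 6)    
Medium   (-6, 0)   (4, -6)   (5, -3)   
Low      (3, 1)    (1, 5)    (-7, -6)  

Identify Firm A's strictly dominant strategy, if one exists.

None

A strategy is strictly dominant if it gives Firm A a strictly higher payoff than every other strategy, against every choice by the opponent.
High is not dominant: against High, Low gives 3 > -1.
Medium is not dominant: against High, High gives -1 > -6.
Low is not dominant: against Medium, Medium gives 4 > 1.
No single strategy is best against every opponent action.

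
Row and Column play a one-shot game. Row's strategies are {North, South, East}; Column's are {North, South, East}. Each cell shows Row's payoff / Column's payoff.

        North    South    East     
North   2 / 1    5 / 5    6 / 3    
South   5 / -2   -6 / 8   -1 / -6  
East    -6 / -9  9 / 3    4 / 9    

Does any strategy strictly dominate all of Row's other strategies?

None

A strategy is strictly dominant if it gives Row a strictly higher payoff than every other strategy, against every choice by the opponent.
North is not dominant: against North, South gives 5 > 2.
South is not dominant: against South, North gives 5 > -6.
East is not dominant: against North, North gives 2 > -6.
No single strategy is best against every opponent action.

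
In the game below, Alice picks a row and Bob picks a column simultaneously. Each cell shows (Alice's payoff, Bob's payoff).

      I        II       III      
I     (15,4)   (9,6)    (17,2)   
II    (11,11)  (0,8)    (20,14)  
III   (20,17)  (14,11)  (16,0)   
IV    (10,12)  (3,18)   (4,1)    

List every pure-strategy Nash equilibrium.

Check mutual best responses: a cell is a NE iff neither player can gain by unilaterally deviating.
Alice's best responses — vs I: III (payoff 20); vs II: III (payoff 14); vs III: II (payoff 20).
Bob's best responses — vs I: II (payoff 6); vs II: III (payoff 14); vs III: I (payoff 17); vs IV: II (payoff 18).
Mutual best responses occur at (II, III) and (III, I); at each, neither player gains by switching.

(II, III) and (III, I)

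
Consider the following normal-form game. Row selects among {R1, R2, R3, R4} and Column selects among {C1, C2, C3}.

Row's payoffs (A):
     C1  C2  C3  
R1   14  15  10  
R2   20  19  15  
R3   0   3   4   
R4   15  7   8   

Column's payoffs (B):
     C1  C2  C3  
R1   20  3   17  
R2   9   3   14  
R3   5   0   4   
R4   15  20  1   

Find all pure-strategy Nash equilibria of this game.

Find each player's best response to every opponent strategy; NE are the intersections.
Row's best responses — vs C1: R2 (payoff 20); vs C2: R2 (payoff 19); vs C3: R2 (payoff 15).
Column's best responses — vs R1: C1 (payoff 20); vs R2: C3 (payoff 14); vs R3: C1 (payoff 5); vs R4: C2 (payoff 20).
The only mutual best response is (R2, C3); neither player gains by switching there.

(R2, C3)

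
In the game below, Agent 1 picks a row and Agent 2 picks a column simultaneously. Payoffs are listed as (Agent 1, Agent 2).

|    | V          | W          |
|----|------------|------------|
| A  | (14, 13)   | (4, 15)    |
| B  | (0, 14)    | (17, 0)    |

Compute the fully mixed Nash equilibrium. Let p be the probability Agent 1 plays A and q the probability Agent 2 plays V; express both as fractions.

p = 7/8, q = 13/27

Each player's mixing probability is pinned down by making the *other* player indifferent.
Agent 2 indifferent between V and W: p·13 + (1−p)·14 = p·15 + (1−p)·0 ⟹ 14 + (-1)p = 0 + 15p ⟹ p = 7/8.
Agent 1 indifferent between A and B: q·14 + (1−q)·4 = q·0 + (1−q)·17 ⟹ 4 + 10q = 17 + (-17)q ⟹ q = 13/27.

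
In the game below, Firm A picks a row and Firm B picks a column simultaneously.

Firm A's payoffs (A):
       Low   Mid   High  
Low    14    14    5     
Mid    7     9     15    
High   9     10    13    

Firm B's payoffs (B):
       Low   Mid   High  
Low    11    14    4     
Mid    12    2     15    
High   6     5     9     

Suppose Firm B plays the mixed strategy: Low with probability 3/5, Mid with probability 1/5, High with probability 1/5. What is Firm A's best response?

Compute Firm A's expected payoff from each pure strategy against the given mix.
Low: (3/5)·14 + (1/5)·14 + (1/5)·5 = 61/5
Mid: (3/5)·7 + (1/5)·9 + (1/5)·15 = 9
High: (3/5)·9 + (1/5)·10 + (1/5)·13 = 10
Highest expected payoff is 61/5, from Low.

Low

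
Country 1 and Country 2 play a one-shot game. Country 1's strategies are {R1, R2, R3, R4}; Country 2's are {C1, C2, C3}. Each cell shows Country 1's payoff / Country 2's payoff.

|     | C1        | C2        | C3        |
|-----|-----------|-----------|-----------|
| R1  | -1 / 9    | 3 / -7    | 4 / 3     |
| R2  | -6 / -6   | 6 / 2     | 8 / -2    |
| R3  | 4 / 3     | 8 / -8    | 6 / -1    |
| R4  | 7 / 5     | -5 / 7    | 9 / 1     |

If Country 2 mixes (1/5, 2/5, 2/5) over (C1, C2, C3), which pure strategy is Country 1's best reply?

R3

Country 1's best reply maximizes expected payoff against the mix.
R1: (1/5)·(-1) + (2/5)·3 + (2/5)·4 = 13/5
R2: (1/5)·(-6) + (2/5)·6 + (2/5)·8 = 22/5
R3: (1/5)·4 + (2/5)·8 + (2/5)·6 = 32/5
R4: (1/5)·7 + (2/5)·(-5) + (2/5)·9 = 3
Highest expected payoff is 32/5, from R3.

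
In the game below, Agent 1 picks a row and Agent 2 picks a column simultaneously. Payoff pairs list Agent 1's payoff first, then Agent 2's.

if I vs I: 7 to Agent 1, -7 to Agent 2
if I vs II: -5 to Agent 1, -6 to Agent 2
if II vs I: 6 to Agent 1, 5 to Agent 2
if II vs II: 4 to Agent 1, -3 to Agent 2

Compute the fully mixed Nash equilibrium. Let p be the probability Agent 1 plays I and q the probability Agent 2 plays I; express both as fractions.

p = 8/9, q = 9/10

In a mixed NE each player is indifferent between their pure strategies, so the opponent's mix sets the indifference.
Agent 2 indifferent between I and II: p·(-7) + (1−p)·5 = p·(-6) + (1−p)·(-3) ⟹ 5 + (-12)p = (-3) + (-3)p ⟹ p = 8/9.
Agent 1 indifferent between I and II: q·7 + (1−q)·(-5) = q·6 + (1−q)·4 ⟹ (-5) + 12q = 4 + 2q ⟹ q = 9/10.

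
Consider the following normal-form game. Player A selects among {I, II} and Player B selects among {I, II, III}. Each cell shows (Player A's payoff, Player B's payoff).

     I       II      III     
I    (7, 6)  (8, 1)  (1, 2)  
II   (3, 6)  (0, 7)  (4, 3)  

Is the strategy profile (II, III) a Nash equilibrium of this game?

Holding Player B at III: Player A gets 4 from II, versus 1 from I. No profitable deviation for Player A.
Holding Player A at II: Player B gets 3 from III but could get 7 by switching to II. Player B has a profitable deviation.

No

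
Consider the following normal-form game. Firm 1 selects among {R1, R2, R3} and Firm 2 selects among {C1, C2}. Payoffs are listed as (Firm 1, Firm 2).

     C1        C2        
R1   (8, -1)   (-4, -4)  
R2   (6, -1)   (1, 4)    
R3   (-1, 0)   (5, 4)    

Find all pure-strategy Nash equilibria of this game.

(R1, C1) and (R3, C2)

Find each player's best response to every opponent strategy; NE are the intersections.
Firm 1's best responses — vs C1: R1 (payoff 8); vs C2: R3 (payoff 5).
Firm 2's best responses — vs R1: C1 (payoff -1); vs R2: C2 (payoff 4); vs R3: C2 (payoff 4).
Mutual best responses occur at (R1, C1) and (R3, C2); at each, neither player gains by switching.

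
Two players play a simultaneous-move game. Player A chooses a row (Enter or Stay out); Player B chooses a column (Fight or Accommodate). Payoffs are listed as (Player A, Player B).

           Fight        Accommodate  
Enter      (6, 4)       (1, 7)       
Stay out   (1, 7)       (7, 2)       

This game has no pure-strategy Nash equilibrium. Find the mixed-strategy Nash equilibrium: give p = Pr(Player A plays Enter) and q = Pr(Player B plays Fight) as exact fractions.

p = 5/8, q = 6/11

In a mixed NE each player is indifferent between their pure strategies, so the opponent's mix sets the indifference.
Player B indifferent between Fight and Accommodate: p·4 + (1−p)·7 = p·7 + (1−p)·2 ⟹ 7 + (-3)p = 2 + 5p ⟹ p = 5/8.
Player A indifferent between Enter and Stay out: q·6 + (1−q)·1 = q·1 + (1−q)·7 ⟹ 1 + 5q = 7 + (-6)q ⟹ q = 6/11.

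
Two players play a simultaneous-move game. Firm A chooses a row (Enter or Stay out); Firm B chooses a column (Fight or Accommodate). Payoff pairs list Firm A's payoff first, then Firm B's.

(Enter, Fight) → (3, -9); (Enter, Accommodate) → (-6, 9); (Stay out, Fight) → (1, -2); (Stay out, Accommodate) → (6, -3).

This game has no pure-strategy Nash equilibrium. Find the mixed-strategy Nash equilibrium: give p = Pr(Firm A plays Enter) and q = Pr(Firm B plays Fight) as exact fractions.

Each player's mixing probability is pinned down by making the *other* player indifferent.
Firm B indifferent between Fight and Accommodate: p·(-9) + (1−p)·(-2) = p·9 + (1−p)·(-3) ⟹ (-2) + (-7)p = (-3) + 12p ⟹ p = 1/19.
Firm A indifferent between Enter and Stay out: q·3 + (1−q)·(-6) = q·1 + (1−q)·6 ⟹ (-6) + 9q = 6 + (-5)q ⟹ q = 6/7.

p = 1/19, q = 6/7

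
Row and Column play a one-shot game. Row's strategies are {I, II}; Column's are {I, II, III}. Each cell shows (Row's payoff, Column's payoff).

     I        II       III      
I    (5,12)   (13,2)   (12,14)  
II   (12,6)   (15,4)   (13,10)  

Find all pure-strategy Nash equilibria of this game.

(II, III)

Find each player's best response to every opponent strategy; NE are the intersections.
Row's best responses — vs I: II (payoff 12); vs II: II (payoff 15); vs III: II (payoff 13).
Column's best responses — vs I: III (payoff 14); vs II: III (payoff 10).
The only mutual best response is (II, III); neither player gains by switching there.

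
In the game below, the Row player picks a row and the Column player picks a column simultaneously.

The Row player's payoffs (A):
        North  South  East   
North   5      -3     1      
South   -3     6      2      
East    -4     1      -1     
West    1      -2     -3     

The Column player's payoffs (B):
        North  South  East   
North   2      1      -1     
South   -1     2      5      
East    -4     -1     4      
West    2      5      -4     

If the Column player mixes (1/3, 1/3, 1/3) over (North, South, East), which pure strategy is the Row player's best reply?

The Row player's best reply maximizes expected payoff against the mix.
North: (1/3)·5 + (1/3)·(-3) + (1/3)·1 = 1
South: (1/3)·(-3) + (1/3)·6 + (1/3)·2 = 5/3
East: (1/3)·(-4) + (1/3)·1 + (1/3)·(-1) = -4/3
West: (1/3)·1 + (1/3)·(-2) + (1/3)·(-3) = -4/3
Highest expected payoff is 5/3, from South.

South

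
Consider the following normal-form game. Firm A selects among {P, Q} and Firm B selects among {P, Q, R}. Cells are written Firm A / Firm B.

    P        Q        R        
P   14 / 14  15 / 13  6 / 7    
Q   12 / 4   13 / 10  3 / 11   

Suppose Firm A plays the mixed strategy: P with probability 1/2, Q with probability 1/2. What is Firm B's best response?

Q

Firm B's best reply maximizes expected payoff against the mix.
P: (1/2)·14 + (1/2)·4 = 9
Q: (1/2)·13 + (1/2)·10 = 23/2
R: (1/2)·7 + (1/2)·11 = 9
Highest expected payoff is 23/2, from Q.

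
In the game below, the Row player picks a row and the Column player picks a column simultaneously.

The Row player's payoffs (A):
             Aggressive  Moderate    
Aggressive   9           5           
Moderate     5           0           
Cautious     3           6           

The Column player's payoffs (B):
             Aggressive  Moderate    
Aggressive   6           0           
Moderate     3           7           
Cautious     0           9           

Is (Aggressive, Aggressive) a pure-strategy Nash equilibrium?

Holding the Column player at Aggressive: the Row player gets 9 from Aggressive, versus 5 from Moderate, 3 from Cautious. No profitable deviation for the Row player.
Holding the Row player at Aggressive: the Column player gets 6 from Aggressive, versus 0 from Moderate. No profitable deviation for the Column player either.

Yes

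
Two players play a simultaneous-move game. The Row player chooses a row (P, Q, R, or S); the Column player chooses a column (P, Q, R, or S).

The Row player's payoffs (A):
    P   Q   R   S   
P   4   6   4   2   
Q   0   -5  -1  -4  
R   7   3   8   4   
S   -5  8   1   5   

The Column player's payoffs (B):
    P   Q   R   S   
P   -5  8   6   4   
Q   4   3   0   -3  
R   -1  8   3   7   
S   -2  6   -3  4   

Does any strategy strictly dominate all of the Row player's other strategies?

A strategy is strictly dominant if it gives the Row player a strictly higher payoff than every other strategy, against every choice by the opponent.
P is not dominant: against P, R gives 7 > 4.
Q is not dominant: against P, P gives 4 > 0.
R is not dominant: against Q, P gives 6 > 3.
S is not dominant: against P, P gives 4 > -5.
No single strategy is best against every opponent action.

None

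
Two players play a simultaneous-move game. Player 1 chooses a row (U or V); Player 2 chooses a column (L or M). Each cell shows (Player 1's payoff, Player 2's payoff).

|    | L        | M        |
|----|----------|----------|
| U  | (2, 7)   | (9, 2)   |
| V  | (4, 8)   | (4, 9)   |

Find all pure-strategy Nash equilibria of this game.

No pure-strategy Nash equilibrium

Check mutual best responses: a cell is a NE iff neither player can gain by unilaterally deviating.
Player 1's best responses — vs L: V (payoff 4); vs M: U (payoff 9).
Player 2's best responses — vs U: L (payoff 7); vs V: M (payoff 9).
No cell has both players best-responding. For instance, Player 1's best reply to L is V, but against V Player 2 prefers M over L.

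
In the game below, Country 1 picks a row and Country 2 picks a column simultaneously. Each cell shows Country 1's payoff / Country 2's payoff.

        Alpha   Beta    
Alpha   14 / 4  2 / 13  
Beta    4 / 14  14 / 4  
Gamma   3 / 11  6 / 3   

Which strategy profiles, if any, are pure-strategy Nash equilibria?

Find each player's best response to every opponent strategy; NE are the intersections.
Country 1's best responses — vs Alpha: Alpha (payoff 14); vs Beta: Beta (payoff 14).
Country 2's best responses — vs Alpha: Beta (payoff 13); vs Beta: Alpha (payoff 14); vs Gamma: Alpha (payoff 11).
No cell has both players best-responding. For instance, Country 1's best reply to Alpha is Alpha, but against Alpha Country 2 prefers Beta over Alpha.

None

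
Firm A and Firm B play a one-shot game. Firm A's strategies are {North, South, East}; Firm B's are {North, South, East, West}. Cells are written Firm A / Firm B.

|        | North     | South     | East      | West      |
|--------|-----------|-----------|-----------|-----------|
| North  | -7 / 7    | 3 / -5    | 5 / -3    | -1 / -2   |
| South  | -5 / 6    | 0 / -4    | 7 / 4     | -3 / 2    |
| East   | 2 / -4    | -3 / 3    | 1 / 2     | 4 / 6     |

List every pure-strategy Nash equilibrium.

(East, West)

Find each player's best response to every opponent strategy; NE are the intersections.
Firm A's best responses — vs North: East (payoff 2); vs South: North (payoff 3); vs East: South (payoff 7); vs West: East (payoff 4).
Firm B's best responses — vs North: North (payoff 7); vs South: North (payoff 6); vs East: West (payoff 6).
The only mutual best response is (East, West); neither player gains by switching there.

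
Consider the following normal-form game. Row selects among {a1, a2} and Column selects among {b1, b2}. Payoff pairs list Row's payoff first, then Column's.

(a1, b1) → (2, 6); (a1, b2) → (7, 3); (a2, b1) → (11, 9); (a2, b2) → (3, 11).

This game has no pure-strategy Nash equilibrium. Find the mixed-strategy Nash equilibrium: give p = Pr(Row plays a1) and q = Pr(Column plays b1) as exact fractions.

p = 2/5, q = 4/13

Each player's mixing probability is pinned down by making the *other* player indifferent.
Column indifferent between b1 and b2: p·6 + (1−p)·9 = p·3 + (1−p)·11 ⟹ 9 + (-3)p = 11 + (-8)p ⟹ p = 2/5.
Row indifferent between a1 and a2: q·2 + (1−q)·7 = q·11 + (1−q)·3 ⟹ 7 + (-5)q = 3 + 8q ⟹ q = 4/13.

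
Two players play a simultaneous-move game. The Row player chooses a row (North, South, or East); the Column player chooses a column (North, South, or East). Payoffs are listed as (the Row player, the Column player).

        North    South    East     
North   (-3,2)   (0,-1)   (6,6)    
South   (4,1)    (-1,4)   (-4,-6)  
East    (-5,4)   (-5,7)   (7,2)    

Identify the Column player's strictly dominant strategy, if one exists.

None

A strategy is strictly dominant if it gives the Column player a strictly higher payoff than every other strategy, against every choice by the opponent.
North is not dominant: against North, East gives 6 > 2.
South is not dominant: against North, North gives 2 > -1.
East is not dominant: against South, North gives 1 > -6.
No single strategy is best against every opponent action.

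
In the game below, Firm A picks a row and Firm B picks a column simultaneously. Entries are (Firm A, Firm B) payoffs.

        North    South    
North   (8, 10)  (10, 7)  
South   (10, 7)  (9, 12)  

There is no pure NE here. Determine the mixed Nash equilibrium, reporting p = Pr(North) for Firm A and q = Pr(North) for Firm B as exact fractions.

In a mixed NE each player is indifferent between their pure strategies, so the opponent's mix sets the indifference.
Firm B indifferent between North and South: p·10 + (1−p)·7 = p·7 + (1−p)·12 ⟹ 7 + 3p = 12 + (-5)p ⟹ p = 5/8.
Firm A indifferent between North and South: q·8 + (1−q)·10 = q·10 + (1−q)·9 ⟹ 10 + (-2)q = 9 + 1q ⟹ q = 1/3.

p = 5/8, q = 1/3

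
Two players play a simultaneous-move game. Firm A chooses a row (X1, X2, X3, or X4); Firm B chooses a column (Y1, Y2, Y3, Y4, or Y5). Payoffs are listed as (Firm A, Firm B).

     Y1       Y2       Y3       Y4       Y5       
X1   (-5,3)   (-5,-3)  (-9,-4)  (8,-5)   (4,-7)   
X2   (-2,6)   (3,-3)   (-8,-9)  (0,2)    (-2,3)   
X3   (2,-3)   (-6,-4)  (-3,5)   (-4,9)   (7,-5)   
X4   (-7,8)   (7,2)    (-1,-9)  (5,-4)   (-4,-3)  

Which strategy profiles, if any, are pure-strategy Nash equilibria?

No pure-strategy Nash equilibrium

Find each player's best response to every opponent strategy; NE are the intersections.
Firm A's best responses — vs Y1: X3 (payoff 2); vs Y2: X4 (payoff 7); vs Y3: X4 (payoff -1); vs Y4: X1 (payoff 8); vs Y5: X3 (payoff 7).
Firm B's best responses — vs X1: Y1 (payoff 3); vs X2: Y1 (payoff 6); vs X3: Y4 (payoff 9); vs X4: Y1 (payoff 8).
No cell has both players best-responding. For instance, Firm A's best reply to Y2 is X4, but against X4 Firm B prefers Y1 over Y2.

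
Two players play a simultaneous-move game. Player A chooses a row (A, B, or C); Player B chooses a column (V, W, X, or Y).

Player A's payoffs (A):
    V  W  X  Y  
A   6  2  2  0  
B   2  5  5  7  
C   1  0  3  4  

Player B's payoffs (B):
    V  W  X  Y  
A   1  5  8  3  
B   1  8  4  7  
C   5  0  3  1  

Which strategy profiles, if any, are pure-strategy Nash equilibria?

(B, W)

Check mutual best responses: a cell is a NE iff neither player can gain by unilaterally deviating.
Player A's best responses — vs V: A (payoff 6); vs W: B (payoff 5); vs X: B (payoff 5); vs Y: B (payoff 7).
Player B's best responses — vs A: X (payoff 8); vs B: W (payoff 8); vs C: V (payoff 5).
The only mutual best response is (B, W); neither player gains by switching there.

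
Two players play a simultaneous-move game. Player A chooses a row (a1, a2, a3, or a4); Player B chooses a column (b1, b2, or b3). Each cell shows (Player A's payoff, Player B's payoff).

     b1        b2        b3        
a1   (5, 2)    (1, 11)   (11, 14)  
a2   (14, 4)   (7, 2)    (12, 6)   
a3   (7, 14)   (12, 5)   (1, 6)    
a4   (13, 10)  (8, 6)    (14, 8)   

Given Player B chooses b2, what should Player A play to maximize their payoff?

With Player B fixed at b2, Player A's payoffs are: a1 → 1, a2 → 7, a3 → 12, a4 → 8.
The maximum is 12, achieved by a3.

a3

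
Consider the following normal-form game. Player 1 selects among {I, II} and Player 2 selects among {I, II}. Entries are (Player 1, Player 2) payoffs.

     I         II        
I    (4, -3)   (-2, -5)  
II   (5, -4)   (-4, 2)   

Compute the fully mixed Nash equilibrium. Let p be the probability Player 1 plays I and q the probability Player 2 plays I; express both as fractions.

Each player's mixing probability is pinned down by making the *other* player indifferent.
Player 2 indifferent between I and II: p·(-3) + (1−p)·(-4) = p·(-5) + (1−p)·2 ⟹ (-4) + 1p = 2 + (-7)p ⟹ p = 3/4.
Player 1 indifferent between I and II: q·4 + (1−q)·(-2) = q·5 + (1−q)·(-4) ⟹ (-2) + 6q = (-4) + 9q ⟹ q = 2/3.

p = 3/4, q = 2/3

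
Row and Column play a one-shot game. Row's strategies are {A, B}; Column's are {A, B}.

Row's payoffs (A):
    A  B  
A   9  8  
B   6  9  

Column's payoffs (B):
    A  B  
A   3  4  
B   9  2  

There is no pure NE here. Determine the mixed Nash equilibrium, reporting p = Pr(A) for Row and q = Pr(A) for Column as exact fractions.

Each player's mixing probability is pinned down by making the *other* player indifferent.
Column indifferent between A and B: p·3 + (1−p)·9 = p·4 + (1−p)·2 ⟹ 9 + (-6)p = 2 + 2p ⟹ p = 7/8.
Row indifferent between A and B: q·9 + (1−q)·8 = q·6 + (1−q)·9 ⟹ 8 + 1q = 9 + (-3)q ⟹ q = 1/4.

p = 7/8, q = 1/4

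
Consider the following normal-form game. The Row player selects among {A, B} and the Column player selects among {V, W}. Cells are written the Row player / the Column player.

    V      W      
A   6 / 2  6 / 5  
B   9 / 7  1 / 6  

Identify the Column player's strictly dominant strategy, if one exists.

Check whether one of the Column player's strategies beats all alternatives regardless of what the opponent does.
V is not dominant: against A, W gives 5 > 2.
W is not dominant: against B, V gives 7 > 6.
No single strategy is best against every opponent action.

No strictly dominant strategy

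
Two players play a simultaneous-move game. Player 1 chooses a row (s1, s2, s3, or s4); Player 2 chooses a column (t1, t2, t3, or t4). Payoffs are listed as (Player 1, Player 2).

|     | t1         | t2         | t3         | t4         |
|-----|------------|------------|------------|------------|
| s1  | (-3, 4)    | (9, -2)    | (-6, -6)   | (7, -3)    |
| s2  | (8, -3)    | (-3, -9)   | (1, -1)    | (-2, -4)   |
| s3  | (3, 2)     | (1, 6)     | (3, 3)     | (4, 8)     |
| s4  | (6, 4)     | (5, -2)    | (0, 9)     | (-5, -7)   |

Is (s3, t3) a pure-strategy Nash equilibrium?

No

Holding Player 2 at t3: Player 1 gets 3 from s3, versus -6 from s1, 1 from s2, 0 from s4. No profitable deviation for Player 1.
Holding Player 1 at s3: Player 2 gets 3 from t3 but could get 8 by switching to t4. Player 2 has a profitable deviation.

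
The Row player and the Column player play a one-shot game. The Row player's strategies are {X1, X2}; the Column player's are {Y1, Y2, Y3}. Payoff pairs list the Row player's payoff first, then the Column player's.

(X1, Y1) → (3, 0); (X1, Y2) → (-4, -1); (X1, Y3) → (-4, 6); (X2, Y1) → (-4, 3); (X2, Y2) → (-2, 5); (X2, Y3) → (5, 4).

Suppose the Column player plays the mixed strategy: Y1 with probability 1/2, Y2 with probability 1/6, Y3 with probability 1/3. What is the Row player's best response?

The Row player's best reply maximizes expected payoff against the mix.
X1: (1/2)·3 + (1/6)·(-4) + (1/3)·(-4) = -1/2
X2: (1/2)·(-4) + (1/6)·(-2) + (1/3)·5 = -2/3
Highest expected payoff is -1/2, from X1.

X1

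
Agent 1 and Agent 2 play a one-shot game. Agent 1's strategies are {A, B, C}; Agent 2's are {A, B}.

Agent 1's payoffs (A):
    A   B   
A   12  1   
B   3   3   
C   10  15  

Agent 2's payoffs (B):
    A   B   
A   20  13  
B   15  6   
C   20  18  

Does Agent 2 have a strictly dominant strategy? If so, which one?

Check whether one of Agent 2's strategies beats all alternatives regardless of what the opponent does.
A strictly dominates: vs A: 20 > 13; vs B: 15 > 6; vs C: 20 > 18.

A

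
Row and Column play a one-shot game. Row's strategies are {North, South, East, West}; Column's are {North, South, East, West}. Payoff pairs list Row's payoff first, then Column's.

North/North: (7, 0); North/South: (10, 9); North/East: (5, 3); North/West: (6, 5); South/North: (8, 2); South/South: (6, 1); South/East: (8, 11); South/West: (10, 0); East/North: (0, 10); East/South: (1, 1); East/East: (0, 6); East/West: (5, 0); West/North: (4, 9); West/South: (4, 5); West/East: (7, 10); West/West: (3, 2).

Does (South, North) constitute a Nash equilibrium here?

Holding Column at North: Row gets 8 from South, versus 7 from North, 0 from East, 4 from West. No profitable deviation for Row.
Holding Row at South: Column gets 2 from North but could get 11 by switching to East. Column has a profitable deviation.

No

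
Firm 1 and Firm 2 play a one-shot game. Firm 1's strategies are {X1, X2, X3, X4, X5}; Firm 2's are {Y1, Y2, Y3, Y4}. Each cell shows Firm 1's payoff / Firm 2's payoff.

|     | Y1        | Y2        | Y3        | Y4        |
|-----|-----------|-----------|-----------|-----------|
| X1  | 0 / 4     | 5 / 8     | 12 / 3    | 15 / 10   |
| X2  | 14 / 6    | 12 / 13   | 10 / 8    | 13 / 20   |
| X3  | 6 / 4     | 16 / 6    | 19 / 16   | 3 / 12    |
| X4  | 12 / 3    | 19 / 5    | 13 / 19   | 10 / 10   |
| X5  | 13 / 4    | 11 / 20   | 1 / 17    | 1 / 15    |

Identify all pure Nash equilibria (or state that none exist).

(X1, Y4) and (X3, Y3)

Check mutual best responses: a cell is a NE iff neither player can gain by unilaterally deviating.
Firm 1's best responses — vs Y1: X2 (payoff 14); vs Y2: X4 (payoff 19); vs Y3: X3 (payoff 19); vs Y4: X1 (payoff 15).
Firm 2's best responses — vs X1: Y4 (payoff 10); vs X2: Y4 (payoff 20); vs X3: Y3 (payoff 16); vs X4: Y3 (payoff 19); vs X5: Y2 (payoff 20).
Mutual best responses occur at (X1, Y4) and (X3, Y3); at each, neither player gains by switching.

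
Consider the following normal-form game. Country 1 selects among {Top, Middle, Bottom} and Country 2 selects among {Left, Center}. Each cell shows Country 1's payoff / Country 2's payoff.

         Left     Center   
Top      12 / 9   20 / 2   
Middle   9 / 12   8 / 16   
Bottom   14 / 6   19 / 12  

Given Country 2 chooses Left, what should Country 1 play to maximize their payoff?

Bottom

With Country 2 fixed at Left, Country 1's payoffs are: Top → 12, Middle → 9, Bottom → 14.
The maximum is 14, achieved by Bottom.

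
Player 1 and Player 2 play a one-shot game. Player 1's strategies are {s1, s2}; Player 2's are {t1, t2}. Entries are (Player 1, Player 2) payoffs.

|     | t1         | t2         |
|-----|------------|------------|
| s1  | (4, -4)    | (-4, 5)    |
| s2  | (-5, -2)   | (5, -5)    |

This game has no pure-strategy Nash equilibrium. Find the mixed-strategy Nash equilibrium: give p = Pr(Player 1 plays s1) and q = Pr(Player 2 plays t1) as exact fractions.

p = 1/4, q = 1/2

Each player's mixing probability is pinned down by making the *other* player indifferent.
Player 2 indifferent between t1 and t2: p·(-4) + (1−p)·(-2) = p·5 + (1−p)·(-5) ⟹ (-2) + (-2)p = (-5) + 10p ⟹ p = 1/4.
Player 1 indifferent between s1 and s2: q·4 + (1−q)·(-4) = q·(-5) + (1−q)·5 ⟹ (-4) + 8q = 5 + (-10)q ⟹ q = 1/2.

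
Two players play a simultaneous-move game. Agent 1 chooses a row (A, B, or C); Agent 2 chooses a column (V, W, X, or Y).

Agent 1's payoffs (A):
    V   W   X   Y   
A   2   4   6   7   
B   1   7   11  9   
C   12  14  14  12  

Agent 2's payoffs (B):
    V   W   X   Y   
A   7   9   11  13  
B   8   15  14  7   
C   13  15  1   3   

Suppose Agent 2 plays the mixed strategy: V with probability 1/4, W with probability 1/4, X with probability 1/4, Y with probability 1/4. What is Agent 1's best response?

C

Compute Agent 1's expected payoff from each pure strategy against the given mix.
A: (1/4)·2 + (1/4)·4 + (1/4)·6 + (1/4)·7 = 19/4
B: (1/4)·1 + (1/4)·7 + (1/4)·11 + (1/4)·9 = 7
C: (1/4)·12 + (1/4)·14 + (1/4)·14 + (1/4)·12 = 13
Highest expected payoff is 13, from C.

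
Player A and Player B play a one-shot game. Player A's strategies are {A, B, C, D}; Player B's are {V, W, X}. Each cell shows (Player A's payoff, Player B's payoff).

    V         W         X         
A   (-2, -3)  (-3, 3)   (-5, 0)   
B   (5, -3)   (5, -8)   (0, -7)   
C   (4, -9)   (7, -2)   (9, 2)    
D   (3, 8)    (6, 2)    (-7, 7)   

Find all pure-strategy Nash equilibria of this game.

Find each player's best response to every opponent strategy; NE are the intersections.
Player A's best responses — vs V: B (payoff 5); vs W: C (payoff 7); vs X: C (payoff 9).
Player B's best responses — vs A: W (payoff 3); vs B: V (payoff -3); vs C: X (payoff 2); vs D: V (payoff 8).
Mutual best responses occur at (B, V) and (C, X); at each, neither player gains by switching.

(B, V) and (C, X)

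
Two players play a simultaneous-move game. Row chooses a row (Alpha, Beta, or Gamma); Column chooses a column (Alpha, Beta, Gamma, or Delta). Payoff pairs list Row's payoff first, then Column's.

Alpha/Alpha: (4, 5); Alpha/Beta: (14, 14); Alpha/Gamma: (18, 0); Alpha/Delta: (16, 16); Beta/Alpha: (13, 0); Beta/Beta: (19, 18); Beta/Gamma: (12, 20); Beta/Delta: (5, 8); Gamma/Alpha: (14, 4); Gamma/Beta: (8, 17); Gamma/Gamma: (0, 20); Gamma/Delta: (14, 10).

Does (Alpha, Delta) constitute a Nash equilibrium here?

Holding Column at Delta: Row gets 16 from Alpha, versus 5 from Beta, 14 from Gamma. No profitable deviation for Row.
Holding Row at Alpha: Column gets 16 from Delta, versus 5 from Alpha, 14 from Beta, 0 from Gamma. No profitable deviation for Column either.

Yes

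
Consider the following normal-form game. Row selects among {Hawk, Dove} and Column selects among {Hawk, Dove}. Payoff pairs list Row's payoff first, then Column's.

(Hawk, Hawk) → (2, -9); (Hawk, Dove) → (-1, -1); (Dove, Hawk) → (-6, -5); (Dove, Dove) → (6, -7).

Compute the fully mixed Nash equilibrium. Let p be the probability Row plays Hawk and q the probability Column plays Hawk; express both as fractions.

p = 1/5, q = 7/15

Each player's mixing probability is pinned down by making the *other* player indifferent.
Column indifferent between Hawk and Dove: p·(-9) + (1−p)·(-5) = p·(-1) + (1−p)·(-7) ⟹ (-5) + (-4)p = (-7) + 6p ⟹ p = 1/5.
Row indifferent between Hawk and Dove: q·2 + (1−q)·(-1) = q·(-6) + (1−q)·6 ⟹ (-1) + 3q = 6 + (-12)q ⟹ q = 7/15.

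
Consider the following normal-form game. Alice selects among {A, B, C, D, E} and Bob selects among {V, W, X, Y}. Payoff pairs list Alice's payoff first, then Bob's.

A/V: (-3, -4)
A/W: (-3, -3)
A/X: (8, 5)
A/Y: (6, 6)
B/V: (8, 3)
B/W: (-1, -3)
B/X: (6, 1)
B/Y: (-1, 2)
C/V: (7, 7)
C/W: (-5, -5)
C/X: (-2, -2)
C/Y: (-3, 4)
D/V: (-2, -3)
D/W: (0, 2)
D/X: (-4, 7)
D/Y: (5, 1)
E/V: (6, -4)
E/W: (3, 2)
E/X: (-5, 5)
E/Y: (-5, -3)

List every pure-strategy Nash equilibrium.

A profile is a Nash equilibrium when each player is best-responding to the other.
Alice's best responses — vs V: B (payoff 8); vs W: E (payoff 3); vs X: A (payoff 8); vs Y: A (payoff 6).
Bob's best responses — vs A: Y (payoff 6); vs B: V (payoff 3); vs C: V (payoff 7); vs D: X (payoff 7); vs E: X (payoff 5).
Mutual best responses occur at (A, Y) and (B, V); at each, neither player gains by switching.

(A, Y) and (B, V)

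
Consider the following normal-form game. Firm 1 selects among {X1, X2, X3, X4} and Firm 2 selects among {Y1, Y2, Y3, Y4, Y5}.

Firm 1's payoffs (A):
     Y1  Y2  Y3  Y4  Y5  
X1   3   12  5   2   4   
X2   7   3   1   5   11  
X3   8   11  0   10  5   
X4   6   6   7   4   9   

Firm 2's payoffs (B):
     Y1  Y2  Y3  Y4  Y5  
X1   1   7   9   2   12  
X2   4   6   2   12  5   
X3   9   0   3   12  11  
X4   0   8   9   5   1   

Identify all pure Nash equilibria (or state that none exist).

(X3, Y4) and (X4, Y3)

Find each player's best response to every opponent strategy; NE are the intersections.
Firm 1's best responses — vs Y1: X3 (payoff 8); vs Y2: X1 (payoff 12); vs Y3: X4 (payoff 7); vs Y4: X3 (payoff 10); vs Y5: X2 (payoff 11).
Firm 2's best responses — vs X1: Y5 (payoff 12); vs X2: Y4 (payoff 12); vs X3: Y4 (payoff 12); vs X4: Y3 (payoff 9).
Mutual best responses occur at (X3, Y4) and (X4, Y3); at each, neither player gains by switching.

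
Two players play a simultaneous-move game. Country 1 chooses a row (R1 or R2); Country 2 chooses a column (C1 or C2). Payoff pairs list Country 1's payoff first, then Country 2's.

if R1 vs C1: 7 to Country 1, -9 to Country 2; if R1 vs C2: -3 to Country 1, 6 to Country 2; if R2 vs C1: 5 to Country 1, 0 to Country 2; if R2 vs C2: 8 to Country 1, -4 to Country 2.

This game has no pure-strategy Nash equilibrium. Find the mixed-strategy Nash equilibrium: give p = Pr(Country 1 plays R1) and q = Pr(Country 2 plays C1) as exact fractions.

p = 4/19, q = 11/13

Each player's mixing probability is pinned down by making the *other* player indifferent.
Country 2 indifferent between C1 and C2: p·(-9) + (1−p)·0 = p·6 + (1−p)·(-4) ⟹ 0 + (-9)p = (-4) + 10p ⟹ p = 4/19.
Country 1 indifferent between R1 and R2: q·7 + (1−q)·(-3) = q·5 + (1−q)·8 ⟹ (-3) + 10q = 8 + (-3)q ⟹ q = 11/13.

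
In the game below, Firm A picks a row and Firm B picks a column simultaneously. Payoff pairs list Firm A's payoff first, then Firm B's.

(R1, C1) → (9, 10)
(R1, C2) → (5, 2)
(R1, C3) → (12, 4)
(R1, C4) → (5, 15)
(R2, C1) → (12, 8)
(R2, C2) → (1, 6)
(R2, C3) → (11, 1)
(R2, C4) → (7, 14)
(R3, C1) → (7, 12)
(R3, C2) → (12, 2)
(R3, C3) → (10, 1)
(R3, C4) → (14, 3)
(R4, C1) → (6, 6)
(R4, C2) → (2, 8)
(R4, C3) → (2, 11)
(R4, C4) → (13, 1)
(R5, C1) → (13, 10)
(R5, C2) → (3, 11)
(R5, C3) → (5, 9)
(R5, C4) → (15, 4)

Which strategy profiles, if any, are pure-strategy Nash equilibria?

None

A profile is a Nash equilibrium when each player is best-responding to the other.
Firm A's best responses — vs C1: R5 (payoff 13); vs C2: R3 (payoff 12); vs C3: R1 (payoff 12); vs C4: R5 (payoff 15).
Firm B's best responses — vs R1: C4 (payoff 15); vs R2: C4 (payoff 14); vs R3: C1 (payoff 12); vs R4: C3 (payoff 11); vs R5: C2 (payoff 11).
No cell has both players best-responding. For instance, Firm A's best reply to C4 is R5, but against R5 Firm B prefers C2 over C4.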